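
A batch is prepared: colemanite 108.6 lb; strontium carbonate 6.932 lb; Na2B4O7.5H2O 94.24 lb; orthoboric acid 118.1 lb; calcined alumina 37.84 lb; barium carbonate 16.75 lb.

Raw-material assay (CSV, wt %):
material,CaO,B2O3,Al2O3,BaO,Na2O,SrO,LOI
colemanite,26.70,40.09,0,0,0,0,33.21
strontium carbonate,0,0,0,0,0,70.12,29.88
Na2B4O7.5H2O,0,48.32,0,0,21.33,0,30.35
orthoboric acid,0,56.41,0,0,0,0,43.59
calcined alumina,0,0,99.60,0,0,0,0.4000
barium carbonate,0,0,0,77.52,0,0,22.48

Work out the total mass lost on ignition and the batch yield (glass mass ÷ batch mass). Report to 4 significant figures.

Every computation carries exact precision all the way through — the intermediate values are printed (rounded to 4 significant digits) alongside each step — each reported result is rounded just once — the derived quantities are computed using the weight values on 260.3 lb of glass at full float precision (net glass mass, six oxide percentages, the yield, the totals, ignition loss), as given in the problem or answer text.
Material-by-material LOI:
  colemanite: 108.6 × 0.3321 = 36.07 lb
  strontium carbonate: 6.932 × 0.2988 = 2.071 lb
  Na2B4O7.5H2O: 94.24 × 0.3035 = 28.60 lb
  orthoboric acid: 118.1 × 0.4359 = 51.48 lb
  calcined alumina: 37.84 × 0.004000 = 0.1514 lb
  barium carbonate: 16.75 × 0.2248 = 3.765 lb
Total LOI = 122.1 lb
Glass = batch − LOI = 382.5 − 122.1 = 260.3 lb

LOI loss = 122.1 lb; glass = 260.3 lb; yield = 68.07%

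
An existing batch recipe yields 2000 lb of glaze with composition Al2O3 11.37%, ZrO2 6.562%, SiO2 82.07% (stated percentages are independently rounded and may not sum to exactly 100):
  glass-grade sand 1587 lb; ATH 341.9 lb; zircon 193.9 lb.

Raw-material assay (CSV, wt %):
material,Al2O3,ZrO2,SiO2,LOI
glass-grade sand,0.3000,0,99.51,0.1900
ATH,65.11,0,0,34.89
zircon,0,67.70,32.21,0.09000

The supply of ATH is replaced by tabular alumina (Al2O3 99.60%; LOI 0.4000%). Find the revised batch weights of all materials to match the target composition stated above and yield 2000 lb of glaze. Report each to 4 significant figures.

In-progress results are shown rounded off to 4 significant digits in the working — the working math runs at full precision at all times. Every reported value is rounded once only; the derived quantities (three oxide percentages, glass mass, totals, yield, ignition loss) are computed in full precision from the weighed amounts for 2000 lb of glass exactly as shown in the question or the answer.
Per-oxide target masses for 2000 lb glaze:
  Al2O3: 11.37% × 2000 = 227.4 lb
  ZrO2: 6.562% × 2000 = 131.2 lb
  SiO2: 82.07% × 2000 = 1641 lb
Balance tally, oxide-wise, using the reported weights, for the quoted basis mass (sums match the target masses given rounding of the digits):
  Al2O3: 1587·0.003000 + 223.5·0.9960 = 227.4 lb (target 227.4 lb)
  ZrO2: 193.9·0.6770 = 131.3 lb (target 131.2 lb)
  SiO2: 1587·0.9951 + 193.9·0.3221 = 1642 lb (target 1641 lb)
Glass-mass bookkeeping: Σ batch − LOI loss = 2000 lb (per-oxide target masses sum to 2000 lb; against the stated basis, 2000 lb — gaps are rounding artifacts).
Batch grand total — Σ batch = 2004 lb; the LOI term Σ batch·LOI equals 4.084 lb; yield: glass divided by total = 99.80%.

Revised batch per 2000 lb glaze:
  glass-grade sand: 1587 lb
  tabular alumina: 223.5 lb
  zircon: 193.9 lb
Total batch = 2004 lb; LOI loss = 4.084 lb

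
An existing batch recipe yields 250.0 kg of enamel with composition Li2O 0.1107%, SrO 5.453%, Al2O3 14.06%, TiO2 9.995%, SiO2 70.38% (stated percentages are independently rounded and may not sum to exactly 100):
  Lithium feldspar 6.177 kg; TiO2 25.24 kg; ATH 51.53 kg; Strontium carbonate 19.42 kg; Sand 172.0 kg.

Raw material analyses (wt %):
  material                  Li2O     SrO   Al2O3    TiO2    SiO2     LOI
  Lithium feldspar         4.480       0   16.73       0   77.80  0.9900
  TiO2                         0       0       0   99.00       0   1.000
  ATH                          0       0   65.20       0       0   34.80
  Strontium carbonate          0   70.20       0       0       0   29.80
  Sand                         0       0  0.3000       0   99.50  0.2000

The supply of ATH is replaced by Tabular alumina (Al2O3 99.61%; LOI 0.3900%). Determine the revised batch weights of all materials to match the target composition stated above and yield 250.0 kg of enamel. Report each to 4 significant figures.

Intermediates are shown, rounded to 4 significant digits, alongside each step — all internal work keeps exact precision in all steps. Exactly one rounding is applied to every reported figure; all derived quantities, including ignition loss, the totals, five oxide percentages, net glass mass, yield, are carried starting from the weights per 250.0 kg of glass in exact precision exactly as shown in question or answer.
Target masses of each oxide per 250.0 kg enamel:
  Li2O: 0.1107% × 250.0 = 0.2768 kg
  SrO: 5.453% × 250.0 = 13.63 kg
  Al2O3: 14.06% × 250.0 = 35.15 kg
  TiO2: 9.995% × 250.0 = 24.99 kg
  SiO2: 70.38% × 250.0 = 176.0 kg
Mass-balance tally per oxide given the weights on record, versus the basis set out (every target is met by its sum within answer rounding):
  Li2O: 6.177·0.04480 = 0.2767 kg (target 0.2768 kg)
  SrO: 19.42·0.7020 = 13.63 kg (target 13.63 kg)
  Al2O3: 6.177·0.1673 + 33.73·0.9961 + 172.0·0.003000 = 35.15 kg (target 35.15 kg)
  TiO2: 25.24·0.9900 = 24.99 kg (target 24.99 kg)
  SiO2: 6.177·0.7780 + 172.0·0.9950 = 175.9 kg (target 176.0 kg)
The glass-mass cross-check: whole batch net of LOI = 250.0 kg (per-oxide target masses sum to 250.0 kg; with the basis standing at 250.0 kg — any gap is answer rounding).
Batch grand total — Σ batch = 256.6 kg; Σ batch·LOI gives LOI loss = 6.576 kg; the yield ratio, glass ÷ batch: 97.44%.

Revised batch per 250.0 kg enamel:
  Lithium feldspar: 6.177 kg
  TiO2: 25.24 kg
  Tabular alumina: 33.73 kg
  Strontium carbonate: 19.42 kg
  Sand: 172.0 kg
Total batch = 256.6 kg; LOI loss = 6.576 kg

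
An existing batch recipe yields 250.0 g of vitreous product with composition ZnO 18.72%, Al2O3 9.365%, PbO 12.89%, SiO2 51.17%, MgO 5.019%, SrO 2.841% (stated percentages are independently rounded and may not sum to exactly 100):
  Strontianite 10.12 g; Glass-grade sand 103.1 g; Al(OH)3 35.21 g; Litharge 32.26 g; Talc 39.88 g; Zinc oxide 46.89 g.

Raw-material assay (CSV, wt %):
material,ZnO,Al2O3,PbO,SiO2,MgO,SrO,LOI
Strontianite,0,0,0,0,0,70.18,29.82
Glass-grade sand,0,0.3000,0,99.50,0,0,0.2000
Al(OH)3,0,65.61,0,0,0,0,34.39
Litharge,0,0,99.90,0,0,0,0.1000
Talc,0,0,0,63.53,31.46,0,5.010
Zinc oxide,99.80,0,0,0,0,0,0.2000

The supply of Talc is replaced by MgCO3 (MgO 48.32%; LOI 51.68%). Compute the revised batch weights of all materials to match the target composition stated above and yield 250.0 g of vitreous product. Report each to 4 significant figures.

Revised batch per 250.0 g vitreous product:
  Strontianite: 10.12 g
  Glass-grade sand: 128.6 g
  Al(OH)3: 35.10 g
  Litharge: 32.26 g
  MgCO3: 25.97 g
  Zinc oxide: 46.89 g
Total batch = 278.9 g; LOI loss = 28.89 g

In-progress results are displayed with 4-significant-figure rounding as written; full float precision is carried through the solve — exactly one rounding lands on each reported value; all derived quantities (the six compositions, ignition loss, totals, glass mass, the yield) are carried from the batch weights per 250.0 g of glass at exact precision, exactly as shown in question or answer.
Per-oxide target masses for 250.0 g vitreous product:
  ZnO: 18.72% × 250.0 = 46.80 g
  Al2O3: 9.365% × 250.0 = 23.41 g
  PbO: 12.89% × 250.0 = 32.22 g
  SiO2: 51.17% × 250.0 = 127.9 g
  MgO: 5.019% × 250.0 = 12.55 g
  SrO: 2.841% × 250.0 = 7.102 g
Per-oxide balance check given the weights on record, on the stated basis (target by target, the sums agree within answer rounding):
  ZnO: 46.89·0.9980 = 46.80 g (target 46.80 g)
  Al2O3: 128.6·0.003000 + 35.10·0.6561 = 23.41 g (target 23.41 g)
  PbO: 32.26·0.9990 = 32.23 g (target 32.22 g)
  SiO2: 128.6·0.9950 = 128.0 g (target 127.9 g)
  MgO: 25.97·0.4832 = 12.55 g (target 12.55 g)
  SrO: 10.12·0.7018 = 7.102 g (target 7.102 g)
Glass mass check: net batch after ignition = 250.0 g (the targets, summed, come to 250.0 g; basis as stated: 250.0 g — differing by rounding only).
Batch total: Σ batch = 278.9 g; LOI removed, Σ of batch·LOI: 28.89 g; yield = glass ÷ total batch = 89.64%.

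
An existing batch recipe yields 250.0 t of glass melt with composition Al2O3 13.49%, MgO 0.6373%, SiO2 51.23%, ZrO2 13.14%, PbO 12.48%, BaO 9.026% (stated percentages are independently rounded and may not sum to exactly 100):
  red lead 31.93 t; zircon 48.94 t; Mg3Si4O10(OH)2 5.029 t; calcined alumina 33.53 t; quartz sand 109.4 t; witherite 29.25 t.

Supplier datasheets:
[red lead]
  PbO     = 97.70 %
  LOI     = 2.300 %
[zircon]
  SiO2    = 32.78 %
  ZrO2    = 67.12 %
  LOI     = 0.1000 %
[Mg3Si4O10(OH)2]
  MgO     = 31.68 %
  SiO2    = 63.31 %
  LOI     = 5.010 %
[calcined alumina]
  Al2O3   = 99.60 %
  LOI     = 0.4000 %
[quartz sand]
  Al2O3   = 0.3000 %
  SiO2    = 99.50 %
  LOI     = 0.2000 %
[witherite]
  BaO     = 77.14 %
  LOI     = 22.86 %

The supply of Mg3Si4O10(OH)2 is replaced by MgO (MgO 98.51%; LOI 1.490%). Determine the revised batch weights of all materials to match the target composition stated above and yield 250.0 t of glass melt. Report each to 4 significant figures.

In-progress results are printed rounded to four significant digits alongside each step — every computation keeps exact precision all the way through. Every reported number is rounded just once — derived quantities are rebuilt at exact precision (six oxide percentages, ignition loss, yield, the totals, glass mass) from the batch weights on 250.0 t of glass, as they appear in the problem or answer text.
Oxide mass targets, per 250.0 t glass melt:
  Al2O3: 13.49% × 250.0 = 33.72 t
  MgO: 0.6373% × 250.0 = 1.593 t
  SiO2: 51.23% × 250.0 = 128.1 t
  ZrO2: 13.14% × 250.0 = 32.85 t
  PbO: 12.48% × 250.0 = 31.20 t
  BaO: 9.026% × 250.0 = 22.56 t
Checking each oxide sum given the weights on record, relative to the basis at hand (oxide sums agree with the targets once rounding is allowed for):
  Al2O3: 33.52·0.9960 + 112.6·0.003000 = 33.72 t (target 33.72 t)
  MgO: 1.617·0.9851 = 1.593 t (target 1.593 t)
  SiO2: 48.94·0.3278 + 112.6·0.9950 = 128.1 t (target 128.1 t)
  ZrO2: 48.94·0.6712 = 32.85 t (target 32.85 t)
  PbO: 31.93·0.9770 = 31.20 t (target 31.20 t)
  BaO: 29.25·0.7714 = 22.56 t (target 22.56 t)
Glass-mass closure: batch Σ − ignition loss = 250.0 t (oxide target masses add up to 250.0 t; basis as stated: 250.0 t — gaps are rounding artifacts).
Whole-batch sum: Σ batch = 257.9 t; LOI removed, Σ of batch·LOI: 7.853 t; yield = glass ÷ total batch = 96.95%.

Revised batch per 250.0 t glass melt:
  red lead: 31.93 t
  zircon: 48.94 t
  MgO: 1.617 t
  calcined alumina: 33.52 t
  quartz sand: 112.6 t
  witherite: 29.25 t
Total batch = 257.9 t; LOI loss = 7.853 t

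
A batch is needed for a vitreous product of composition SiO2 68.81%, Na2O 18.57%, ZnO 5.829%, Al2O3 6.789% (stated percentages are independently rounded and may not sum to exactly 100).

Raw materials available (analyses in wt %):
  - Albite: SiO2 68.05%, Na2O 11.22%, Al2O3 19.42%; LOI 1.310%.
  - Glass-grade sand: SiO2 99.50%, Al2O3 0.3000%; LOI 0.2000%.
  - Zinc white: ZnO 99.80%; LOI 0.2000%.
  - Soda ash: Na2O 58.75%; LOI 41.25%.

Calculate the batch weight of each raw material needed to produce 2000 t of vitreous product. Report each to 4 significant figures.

Batch per 2000 t vitreous product:
  Albite: 685.0 t
  Glass-grade sand: 914.6 t
  Zinc white: 116.8 t
  Soda ash: 501.3 t
Total batch = 2218 t; LOI loss = 217.8 t; yield = 90.18%

Mid-chain values appear rounded off to 4 significant digits in the working — full float precision is kept from first step to last. Each reported value carries a single rounding — all derived quantities are computed from the batch weights on 2000 t of glass at full precision (net glass mass, ignition loss, totals, the yield, the four compositions), as quoted within problem or answer.
Target oxide masses per 2000 t vitreous product:
  SiO2: 68.81% × 2000 = 1376 t
  Na2O: 18.57% × 2000 = 371.4 t
  ZnO: 5.829% × 2000 = 116.6 t
  Al2O3: 6.789% × 2000 = 135.8 t
Oxide-by-oxide audit given the weights on record, under the basis named above (delivered sums recover each target exact up to rounding of places):
  SiO2: 685.0·0.6805 + 914.6·0.9950 = 1376 t (target 1376 t)
  Na2O: 685.0·0.1122 + 501.3·0.5875 = 371.4 t (target 371.4 t)
  ZnO: 116.8·0.9980 = 116.6 t (target 116.6 t)
  Al2O3: 685.0·0.1942 + 914.6·0.003000 = 135.8 t (target 135.8 t)
Glass-mass sanity pass: net batch after ignition = 2000 t (the Σ of target masses is 2000 t; the stated basis being 2000 t — any gap is answer rounding).
Adding the batch up: Σ batch = 2218 t; ignition loss, Σ(batch × LOI) = 217.8 t; yield, glass over the total, = 90.18%.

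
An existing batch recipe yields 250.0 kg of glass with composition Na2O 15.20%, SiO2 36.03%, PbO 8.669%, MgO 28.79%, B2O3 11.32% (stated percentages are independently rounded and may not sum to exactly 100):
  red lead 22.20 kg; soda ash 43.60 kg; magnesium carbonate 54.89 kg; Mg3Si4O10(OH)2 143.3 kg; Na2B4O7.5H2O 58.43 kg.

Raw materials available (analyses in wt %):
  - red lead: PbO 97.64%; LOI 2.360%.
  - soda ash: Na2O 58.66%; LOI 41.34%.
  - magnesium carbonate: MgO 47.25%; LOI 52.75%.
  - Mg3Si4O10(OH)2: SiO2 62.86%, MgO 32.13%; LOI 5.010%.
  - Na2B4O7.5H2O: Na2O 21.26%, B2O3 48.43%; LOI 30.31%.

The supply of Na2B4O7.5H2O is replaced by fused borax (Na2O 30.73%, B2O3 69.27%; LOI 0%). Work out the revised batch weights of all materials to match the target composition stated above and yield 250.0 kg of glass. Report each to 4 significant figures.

Revised batch per 250.0 kg glass:
  red lead: 22.20 kg
  soda ash: 43.38 kg
  magnesium carbonate: 54.89 kg
  Mg3Si4O10(OH)2: 143.3 kg
  fused borax: 40.85 kg
Total batch = 304.6 kg; LOI loss = 54.59 kg

Every computation carries full float precision through every step; values along the way are shown (rounded to four significant figures) across the worked steps. A single rounding completes each reported figure; derived quantities, which include totals, ignition loss, net glass mass, the five compositions, the yield, are rebuilt in full precision, as set out in question or answer, using the weight values on 250.0 kg of glass.
Per-oxide target masses for 250.0 kg glass:
  Na2O: 15.20% × 250.0 = 38.00 kg
  SiO2: 36.03% × 250.0 = 90.08 kg
  PbO: 8.669% × 250.0 = 21.67 kg
  MgO: 28.79% × 250.0 = 71.97 kg
  B2O3: 11.32% × 250.0 = 28.30 kg
Verifying the oxide balance applying the batch weights above, at the basis given (every target is met by its sum up to rounding of the answer):
  Na2O: 43.38·0.5866 + 40.85·0.3073 = 38.00 kg (target 38.00 kg)
  SiO2: 143.3·0.6286 = 90.08 kg (target 90.08 kg)
  PbO: 22.20·0.9764 = 21.68 kg (target 21.67 kg)
  MgO: 54.89·0.4725 + 143.3·0.3213 = 71.98 kg (target 71.97 kg)
  B2O3: 40.85·0.6927 = 28.30 kg (target 28.30 kg)
Glass-mass sanity pass: total batch − LOI = 250.0 kg (targets for the oxides total 250.0 kg; stated basis 250.0 kg — rounding explains the deltas).
Adding the batch up: Σ batch = 304.6 kg; LOI loss = Σ batch·LOI = 54.59 kg; yield = glass ÷ total batch = 82.08%.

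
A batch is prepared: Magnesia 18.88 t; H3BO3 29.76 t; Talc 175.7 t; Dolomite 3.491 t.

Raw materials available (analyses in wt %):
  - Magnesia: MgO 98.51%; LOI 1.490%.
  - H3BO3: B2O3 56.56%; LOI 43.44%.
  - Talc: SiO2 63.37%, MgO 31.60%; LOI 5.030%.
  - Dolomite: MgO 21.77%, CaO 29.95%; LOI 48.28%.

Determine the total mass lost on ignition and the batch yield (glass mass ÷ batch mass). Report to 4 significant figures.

LOI loss = 23.73 t; glass = 204.1 t; yield = 89.58%

Mid-chain values appear, with 4-significant-figure rounding, in the working. The working math carries full precision from first step to last; exactly one rounding is applied to every reported figure; derived quantities (totals, the four compositions, LOI, the yield, glass mass) are carried starting from the weights per 204.1 t of glass at exact precision, as given in the question or the answer.
Per-material ignition loss:
  Magnesia: 18.88 × 0.01490 = 0.2813 t
  H3BO3: 29.76 × 0.4344 = 12.93 t
  Talc: 175.7 × 0.05030 = 8.838 t
  Dolomite: 3.491 × 0.4828 = 1.685 t
Total LOI = 23.73 t
Glass = batch − LOI = 227.8 − 23.73 = 204.1 t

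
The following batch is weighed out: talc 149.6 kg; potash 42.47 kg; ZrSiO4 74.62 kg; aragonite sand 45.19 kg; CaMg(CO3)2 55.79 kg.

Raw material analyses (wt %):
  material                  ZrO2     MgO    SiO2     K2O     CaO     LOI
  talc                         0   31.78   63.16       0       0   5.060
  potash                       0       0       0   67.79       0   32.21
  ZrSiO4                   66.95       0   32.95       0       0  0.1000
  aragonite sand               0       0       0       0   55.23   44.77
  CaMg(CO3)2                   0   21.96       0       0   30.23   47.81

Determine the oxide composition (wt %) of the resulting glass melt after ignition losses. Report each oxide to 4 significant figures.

The working math maintains full precision from start to finish; in-progress results appear (rounded to 4 significant digits) across the worked steps — each reported result undergoes a single rounding; derived quantities (totals, five oxide percentages, ignition loss, the yield, net glass mass) are rebuilt in full precision using the weight values for 299.4 kg of glass, exactly as printed in the problem or answer text.
Per-oxide mass from batch:
  ZrO2: 74.62·0.6695 = 49.96 kg
  MgO: 149.6·0.3178 + 55.79·0.2196 = 59.79 kg
  SiO2: 149.6·0.6316 + 74.62·0.3295 = 119.1 kg
  K2O: 42.47·0.6779 = 28.79 kg
  CaO: 45.19·0.5523 + 55.79·0.3023 = 41.82 kg
LOI: 149.6·0.05060 + 42.47·0.3221 + 74.62·0.001000 + 45.19·0.4477 + 55.79·0.4781 = 68.23 kg
Glass = total batch minus LOI = 367.7 − 68.23 = 299.4 kg (equal to the oxide-mass sum)
each wt % is 100 × oxide ÷ glass

Glass mass = 299.4 kg (batch 367.7 − LOI 68.23).
Composition: ZrO2 16.68%, MgO 19.97%, SiO2 39.77%, K2O 9.615%, CaO 13.97%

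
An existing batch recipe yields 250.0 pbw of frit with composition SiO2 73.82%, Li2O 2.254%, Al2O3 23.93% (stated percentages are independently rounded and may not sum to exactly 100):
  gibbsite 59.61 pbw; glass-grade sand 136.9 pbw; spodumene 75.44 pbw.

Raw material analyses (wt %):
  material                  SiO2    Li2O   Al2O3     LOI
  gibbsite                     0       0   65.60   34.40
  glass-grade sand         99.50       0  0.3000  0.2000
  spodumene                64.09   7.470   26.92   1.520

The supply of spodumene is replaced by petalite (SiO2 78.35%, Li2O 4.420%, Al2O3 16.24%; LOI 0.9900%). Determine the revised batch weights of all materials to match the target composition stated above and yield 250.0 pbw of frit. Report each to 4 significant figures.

In-progress results are printed (rounded to 4 significant digits) across the worked steps — all internal work holds full float precision in all steps. Every reported figure is rounded a single time; the derived quantities, including glass mass, the totals, yield, the three compositions, LOI, are re-derived starting from the weights at 250.0 pbw of glass at exact precision as they appear in the problem or the answer.
Target masses of each oxide per 250.0 pbw frit:
  SiO2: 73.82% × 250.0 = 184.6 pbw
  Li2O: 2.254% × 250.0 = 5.635 pbw
  Al2O3: 23.93% × 250.0 = 59.82 pbw
Sums-versus-targets review applying the batch weights above, against the basis in use (oxide sums agree with the targets inside rounding margins):
  SiO2: 85.09·0.9950 + 127.5·0.7835 = 184.6 pbw (target 184.6 pbw)
  Li2O: 127.5·0.04420 = 5.636 pbw (target 5.635 pbw)
  Al2O3: 59.25·0.6560 + 85.09·0.003000 + 127.5·0.1624 = 59.83 pbw (target 59.82 pbw)
Glass-mass closure: batch total minus LOI = 250.0 pbw (oxide target masses add up to 250.0 pbw; against the stated basis, 250.0 pbw — a pure rounding effect).
Whole-batch sum: Σ batch = 271.8 pbw; ignition loss, Σ(batch × LOI) = 21.81 pbw; as yield: glass ÷ batch → 91.98%.

Revised batch per 250.0 pbw frit:
  gibbsite: 59.25 pbw
  glass-grade sand: 85.09 pbw
  petalite: 127.5 pbw
Total batch = 271.8 pbw; LOI loss = 21.81 pbw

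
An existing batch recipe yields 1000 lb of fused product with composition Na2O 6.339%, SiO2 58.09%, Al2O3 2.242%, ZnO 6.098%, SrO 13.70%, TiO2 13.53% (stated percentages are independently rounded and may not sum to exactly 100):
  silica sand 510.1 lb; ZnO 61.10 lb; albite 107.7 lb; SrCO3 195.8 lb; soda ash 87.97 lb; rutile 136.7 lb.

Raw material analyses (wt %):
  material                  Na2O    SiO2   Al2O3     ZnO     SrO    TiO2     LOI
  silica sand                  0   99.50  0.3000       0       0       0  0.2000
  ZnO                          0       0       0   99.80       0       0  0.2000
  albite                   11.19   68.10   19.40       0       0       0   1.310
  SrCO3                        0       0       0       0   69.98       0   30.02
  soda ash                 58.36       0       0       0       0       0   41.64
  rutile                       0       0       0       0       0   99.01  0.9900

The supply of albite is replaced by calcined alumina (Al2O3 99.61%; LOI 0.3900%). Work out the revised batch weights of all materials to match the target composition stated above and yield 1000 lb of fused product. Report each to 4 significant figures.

Full precision is held at all times; intermediates are printed rounded off to 4 significant digits as written — a single rounding finalizes every reported result. Derived quantities (LOI, yield, totals, six oxide percentages, glass mass) are computed from the batch weights on 1000 lb of glass in full precision, as given in the problem or answer text.
The oxide mass targets at 1000 lb fused product:
  Na2O: 6.339% × 1000 = 63.39 lb
  SiO2: 58.09% × 1000 = 580.9 lb
  Al2O3: 2.242% × 1000 = 22.42 lb
  ZnO: 6.098% × 1000 = 60.98 lb
  SrO: 13.70% × 1000 = 137.0 lb
  TiO2: 13.53% × 1000 = 135.3 lb
Verifying the oxide balance with the batch weights as given, per the basis as stated (sums match the target masses once rounding is allowed for):
  Na2O: 108.6·0.5836 = 63.38 lb (target 63.39 lb)
  SiO2: 583.8·0.9950 = 580.9 lb (target 580.9 lb)
  Al2O3: 583.8·0.003000 + 20.75·0.9961 = 22.42 lb (target 22.42 lb)
  ZnO: 61.10·0.9980 = 60.98 lb (target 60.98 lb)
  SrO: 195.8·0.6998 = 137.0 lb (target 137.0 lb)
  TiO2: 136.7·0.9901 = 135.3 lb (target 135.3 lb)
Mass balance on the glass: net batch after ignition = 1000 lb (oxide target masses add up to 1000 lb; with the basis standing at 1000 lb — a pure rounding effect).
Total batch = Σ batch = 1107 lb; loss to ignition Σ batch·LOI = 106.7 lb; yield = glass ÷ total batch = 90.36%.

Revised batch per 1000 lb fused product:
  silica sand: 583.8 lb
  ZnO: 61.10 lb
  calcined alumina: 20.75 lb
  SrCO3: 195.8 lb
  soda ash: 108.6 lb
  rutile: 136.7 lb
Total batch = 1107 lb; LOI loss = 106.7 lb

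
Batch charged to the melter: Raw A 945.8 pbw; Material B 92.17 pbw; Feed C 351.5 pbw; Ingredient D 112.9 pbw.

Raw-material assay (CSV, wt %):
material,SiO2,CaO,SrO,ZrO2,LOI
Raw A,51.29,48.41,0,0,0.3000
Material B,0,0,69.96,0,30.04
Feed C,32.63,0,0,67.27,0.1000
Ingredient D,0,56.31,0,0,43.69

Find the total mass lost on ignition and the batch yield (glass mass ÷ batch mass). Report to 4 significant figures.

Every computation maintains full precision throughout — mid-chain values are printed, rounded to 4 significant figures, when written out; every reported number is rounded once only. The derived quantities (net glass mass, ignition loss, four oxide percentages, yield, the totals) are computed in full precision starting from the weights per 1422 pbw of glass, as given in the problem or the answer.
Ignition loss by material:
  Raw A: 945.8 × 0.003000 = 2.837 pbw
  Material B: 92.17 × 0.3004 = 27.69 pbw
  Feed C: 351.5 × 0.001000 = 0.3515 pbw
  Ingredient D: 112.9 × 0.4369 = 49.33 pbw
Total LOI = 80.20 pbw
Glass = batch − LOI = 1502 − 80.20 = 1422 pbw

LOI loss = 80.20 pbw; glass = 1422 pbw; yield = 94.66%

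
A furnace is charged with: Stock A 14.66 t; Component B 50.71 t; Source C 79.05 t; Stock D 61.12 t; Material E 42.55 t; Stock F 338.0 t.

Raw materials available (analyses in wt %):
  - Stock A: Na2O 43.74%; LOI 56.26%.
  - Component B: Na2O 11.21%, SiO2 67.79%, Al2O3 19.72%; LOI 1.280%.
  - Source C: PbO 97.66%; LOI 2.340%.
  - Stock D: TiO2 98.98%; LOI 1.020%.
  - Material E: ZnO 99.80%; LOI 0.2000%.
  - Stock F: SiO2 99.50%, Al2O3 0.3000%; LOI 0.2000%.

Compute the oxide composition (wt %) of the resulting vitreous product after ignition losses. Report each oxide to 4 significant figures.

Glass mass = 574.0 t (batch 586.1 − LOI 12.13).
Composition: Na2O 2.108%, SiO2 64.58%, PbO 13.45%, ZnO 7.399%, TiO2 10.54%, Al2O3 1.919%

All arithmetic keeps full float precision end to end. Rounding to four significant figures extends to every intermediate as printed — every reported result is rounded only once; all derived quantities are re-derived at full precision (ignition loss, the totals, the yield, six oxide percentages, glass mass) using the weight values at 574.0 t of glass, as they appear in the problem or the answer.
Per-oxide mass from batch:
  Na2O: 14.66·0.4374 + 50.71·0.1121 = 12.10 t
  SiO2: 50.71·0.6779 + 338.0·0.9950 = 370.7 t
  PbO: 79.05·0.9766 = 77.20 t
  ZnO: 42.55·0.9980 = 42.46 t
  TiO2: 61.12·0.9898 = 60.50 t
  Al2O3: 50.71·0.1972 + 338.0·0.003000 = 11.01 t
LOI: 14.66·0.5626 + 50.71·0.01280 + 79.05·0.02340 + 61.12·0.01020 + 42.55·0.002000 + 338.0·0.002000 = 12.13 t
Glass mass = batch − LOI = 586.1 − 12.13 = 574.0 t (equal to the oxide-mass sum)
oxide / glass × 100 gives the wt %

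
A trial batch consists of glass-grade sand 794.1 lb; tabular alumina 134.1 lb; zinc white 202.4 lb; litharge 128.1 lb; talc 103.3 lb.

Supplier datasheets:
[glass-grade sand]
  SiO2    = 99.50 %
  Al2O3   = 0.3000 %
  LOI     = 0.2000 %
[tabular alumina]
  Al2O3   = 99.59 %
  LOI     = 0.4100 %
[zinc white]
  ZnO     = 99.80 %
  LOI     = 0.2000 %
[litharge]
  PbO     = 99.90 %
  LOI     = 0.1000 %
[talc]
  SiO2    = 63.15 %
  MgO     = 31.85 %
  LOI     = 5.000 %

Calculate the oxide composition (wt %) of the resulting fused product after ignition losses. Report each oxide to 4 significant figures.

Glass mass = 1354 lb (batch 1362 − LOI 7.836).
Composition: ZnO 14.92%, PbO 9.450%, SiO2 63.17%, MgO 2.430%, Al2O3 10.04%

Values along the way appear, rounded to four significant figures, between the steps — the working math carries full precision in every operation — a single rounding produces every reported value. Derived quantities are computed from the batch weights per 1354 lb of glass in full precision (five oxide percentages, the yield, the totals, net glass mass, ignition loss), as written in the problem or answer text.
Oxide masses out of the charge:
  ZnO: 202.4·0.9980 = 202.0 lb
  PbO: 128.1·0.9990 = 128.0 lb
  SiO2: 794.1·0.9950 + 103.3·0.6315 = 855.4 lb
  MgO: 103.3·0.3185 = 32.90 lb
  Al2O3: 794.1·0.003000 + 134.1·0.9959 = 135.9 lb
LOI: 794.1·0.002000 + 134.1·0.004100 + 202.4·0.002000 + 128.1·0.001000 + 103.3·0.05000 = 7.836 lb
Glass = total batch minus LOI = 1362 − 7.836 = 1354 lb (the oxide masses sum to this)
wt % = 100 × oxide mass / glass mass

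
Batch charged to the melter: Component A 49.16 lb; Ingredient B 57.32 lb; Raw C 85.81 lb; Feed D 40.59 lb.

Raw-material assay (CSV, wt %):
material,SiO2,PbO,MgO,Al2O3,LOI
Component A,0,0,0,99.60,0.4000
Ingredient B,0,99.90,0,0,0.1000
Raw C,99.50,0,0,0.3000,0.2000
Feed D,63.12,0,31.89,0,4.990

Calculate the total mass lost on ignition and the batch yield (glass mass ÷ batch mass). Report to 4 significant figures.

LOI loss = 2.451 lb; glass = 230.4 lb; yield = 98.95%

The intermediate values appear rounded to four significant figures at each printed step; every computation runs at full precision at every stage — each reported figure is rounded exactly once; all derived quantities (the four compositions, yield, net glass mass, ignition loss, totals) are computed in full float precision from the weighed amounts on 230.4 lb of glass, as set out in problem or answer.
Ignition loss by material:
  Component A: 49.16 × 0.004000 = 0.1966 lb
  Ingredient B: 57.32 × 0.001000 = 0.05732 lb
  Raw C: 85.81 × 0.002000 = 0.1716 lb
  Feed D: 40.59 × 0.04990 = 2.025 lb
Total LOI = 2.451 lb
Glass = batch − LOI = 232.9 − 2.451 = 230.4 lb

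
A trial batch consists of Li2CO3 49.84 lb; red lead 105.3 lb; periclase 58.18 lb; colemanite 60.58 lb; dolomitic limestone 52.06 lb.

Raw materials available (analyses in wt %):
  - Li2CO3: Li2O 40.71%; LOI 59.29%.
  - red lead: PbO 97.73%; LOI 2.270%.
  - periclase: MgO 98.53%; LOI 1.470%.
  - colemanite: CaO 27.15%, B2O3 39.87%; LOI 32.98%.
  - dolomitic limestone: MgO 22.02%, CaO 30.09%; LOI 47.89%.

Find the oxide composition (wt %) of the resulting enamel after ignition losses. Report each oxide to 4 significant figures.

Glass mass = 248.3 lb (batch 326.0 − LOI 77.71).
Composition: Li2O 8.173%, MgO 27.71%, CaO 12.94%, B2O3 9.729%, PbO 41.45%

Values along the way are displayed (rounded to four significant figures) at each printed step; each numeric step maintains full float precision at all times — each reported figure takes exactly one rounding. All derived quantities are re-derived using the weight values for 248.3 lb of glass in full float precision (net glass mass, the five compositions, LOI, the totals, yield), as given in question or answer.
Oxide masses out of the charge:
  Li2O: 49.84·0.4071 = 20.29 lb
  MgO: 58.18·0.9853 + 52.06·0.2202 = 68.79 lb
  CaO: 60.58·0.2715 + 52.06·0.3009 = 32.11 lb
  B2O3: 60.58·0.3987 = 24.15 lb
  PbO: 105.3·0.9773 = 102.9 lb
LOI: 49.84·0.5929 + 105.3·0.02270 + 58.18·0.01470 + 60.58·0.3298 + 52.06·0.4789 = 77.71 lb
The glass mass, total less LOI, = 326.0 − 77.71 = 248.3 lb (consistent with Σ oxide mass)
each oxide over glass, ×100, is wt %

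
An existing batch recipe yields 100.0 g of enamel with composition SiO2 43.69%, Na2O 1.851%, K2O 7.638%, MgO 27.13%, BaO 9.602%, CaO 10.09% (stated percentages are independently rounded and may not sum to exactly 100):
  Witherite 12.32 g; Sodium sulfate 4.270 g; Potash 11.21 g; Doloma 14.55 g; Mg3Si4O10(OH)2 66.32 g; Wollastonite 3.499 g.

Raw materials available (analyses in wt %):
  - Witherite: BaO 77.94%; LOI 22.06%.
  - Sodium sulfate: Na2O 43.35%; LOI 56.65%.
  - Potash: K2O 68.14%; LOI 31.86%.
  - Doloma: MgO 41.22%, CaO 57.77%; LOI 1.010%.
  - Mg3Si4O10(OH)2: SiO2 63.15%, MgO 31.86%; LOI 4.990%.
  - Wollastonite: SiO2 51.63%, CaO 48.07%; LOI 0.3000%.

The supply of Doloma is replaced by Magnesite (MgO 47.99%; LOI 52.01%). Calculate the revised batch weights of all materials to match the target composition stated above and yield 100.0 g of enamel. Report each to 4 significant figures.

Revised batch per 100.0 g enamel:
  Witherite: 12.32 g
  Sodium sulfate: 4.270 g
  Potash: 11.21 g
  Magnesite: 21.99 g
  Mg3Si4O10(OH)2: 52.02 g
  Wollastonite: 20.99 g
Total batch = 122.8 g; LOI loss = 22.80 g

The intermediate values are printed, with 4-significant-digit rounding, between the steps. The whole derivation runs at exact precision through every step; a single rounding finalizes every reported figure. Derived quantities are re-derived in full float precision (glass mass, yield, totals, ignition loss, the six compositions) starting from the weights per 100.0 g of glass as they appear in the question or the answer.
Oxide mass targets, per 100.0 g enamel:
  SiO2: 43.69% × 100.0 = 43.69 g
  Na2O: 1.851% × 100.0 = 1.851 g
  K2O: 7.638% × 100.0 = 7.638 g
  MgO: 27.13% × 100.0 = 27.13 g
  BaO: 9.602% × 100.0 = 9.602 g
  CaO: 10.09% × 100.0 = 10.09 g
Checking each oxide sum working from each reported weight, at the basis given (each sum matches its target mass up to rounding of the answer):
  SiO2: 52.02·0.6315 + 20.99·0.5163 = 43.69 g (target 43.69 g)
  Na2O: 4.270·0.4335 = 1.851 g (target 1.851 g)
  K2O: 11.21·0.6814 = 7.638 g (target 7.638 g)
  MgO: 21.99·0.4799 + 52.02·0.3186 = 27.13 g (target 27.13 g)
  BaO: 12.32·0.7794 = 9.602 g (target 9.602 g)
  CaO: 20.99·0.4807 = 10.09 g (target 10.09 g)
Mass balance on the glass: Σ batch − LOI loss = 100.0 g (oxide target masses add up to 100.0 g; the stated basis being 100.0 g — any gap is answer rounding).
Adding the batch up: Σ batch = 122.8 g; the LOI term Σ batch·LOI equals 22.80 g; yield: glass divided by total = 81.43%.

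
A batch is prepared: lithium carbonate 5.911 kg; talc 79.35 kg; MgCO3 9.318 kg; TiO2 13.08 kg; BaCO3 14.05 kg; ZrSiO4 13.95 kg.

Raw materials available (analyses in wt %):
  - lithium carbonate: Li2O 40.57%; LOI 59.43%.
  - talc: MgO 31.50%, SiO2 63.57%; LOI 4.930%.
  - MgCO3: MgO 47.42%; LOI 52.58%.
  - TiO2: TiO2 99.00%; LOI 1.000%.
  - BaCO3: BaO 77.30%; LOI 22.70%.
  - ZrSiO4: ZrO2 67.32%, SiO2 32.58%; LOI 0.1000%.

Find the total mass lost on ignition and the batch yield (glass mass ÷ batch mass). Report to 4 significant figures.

Intermediates are displayed, rounded to 4 significant digits, between the steps — all arithmetic runs at full float precision at each step; exactly one rounding is applied to every reported number. The derived quantities, including yield, the six compositions, net glass mass, LOI, the totals, are re-derived from the batch weights per 120.0 kg of glass in full precision exactly as printed in the problem or answer text.
Material-by-material LOI:
  lithium carbonate: 5.911 × 0.5943 = 3.513 kg
  talc: 79.35 × 0.04930 = 3.912 kg
  MgCO3: 9.318 × 0.5258 = 4.899 kg
  TiO2: 13.08 × 0.01000 = 0.1308 kg
  BaCO3: 14.05 × 0.2270 = 3.189 kg
  ZrSiO4: 13.95 × 0.001000 = 0.01395 kg
Total LOI = 15.66 kg
Glass = batch − LOI = 135.7 − 15.66 = 120.0 kg

LOI loss = 15.66 kg; glass = 120.0 kg; yield = 88.46%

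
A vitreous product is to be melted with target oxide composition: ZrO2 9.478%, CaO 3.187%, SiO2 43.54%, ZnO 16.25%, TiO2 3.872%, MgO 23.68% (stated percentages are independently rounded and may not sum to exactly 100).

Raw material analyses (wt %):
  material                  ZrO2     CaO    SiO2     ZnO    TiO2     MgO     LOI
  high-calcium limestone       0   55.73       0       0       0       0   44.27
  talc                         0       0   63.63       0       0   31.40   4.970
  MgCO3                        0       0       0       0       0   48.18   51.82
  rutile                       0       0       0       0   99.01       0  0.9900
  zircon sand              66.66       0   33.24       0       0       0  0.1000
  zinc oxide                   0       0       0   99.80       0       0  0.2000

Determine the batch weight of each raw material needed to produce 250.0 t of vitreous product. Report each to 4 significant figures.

All internal work maintains exact precision end to end; values along the way are printed, rounded to four significant figures, across the worked steps; a single rounding produces every reported result. All derived quantities, which include glass mass, totals, the six compositions, yield, LOI, are computed in full float precision, exactly as printed in the question or the answer, from the batch weights for 250.0 t of glass.
Target masses of each oxide per 250.0 t vitreous product:
  ZrO2: 9.478% × 250.0 = 23.70 t
  CaO: 3.187% × 250.0 = 7.968 t
  SiO2: 43.54% × 250.0 = 108.8 t
  ZnO: 16.25% × 250.0 = 40.62 t
  TiO2: 3.872% × 250.0 = 9.680 t
  MgO: 23.68% × 250.0 = 59.20 t
Mass-balance tally per oxide working from each reported weight, for the quoted basis mass (summed amounts equal target values net of answer rounding effects):
  ZrO2: 35.55·0.6666 = 23.70 t (target 23.70 t)
  CaO: 14.30·0.5573 = 7.969 t (target 7.968 t)
  SiO2: 152.5·0.6363 + 35.55·0.3324 = 108.9 t (target 108.8 t)
  ZnO: 40.71·0.9980 = 40.63 t (target 40.62 t)
  TiO2: 9.777·0.9901 = 9.680 t (target 9.680 t)
  MgO: 152.5·0.3140 + 23.49·0.4818 = 59.20 t (target 59.20 t)
Auditing the glass mass value: Σ batch − LOI loss = 250.0 t (targets for the oxides total 250.0 t; against the stated basis, 250.0 t — deltas are rounding alone).
Batch total: Σ batch = 276.3 t; LOI removed, Σ of batch·LOI: 26.30 t; as yield: glass ÷ batch → 90.48%.

Batch per 250.0 t vitreous product:
  high-calcium limestone: 14.30 t
  talc: 152.5 t
  MgCO3: 23.49 t
  rutile: 9.777 t
  zircon sand: 35.55 t
  zinc oxide: 40.71 t
Total batch = 276.3 t; LOI loss = 26.30 t; yield = 90.48%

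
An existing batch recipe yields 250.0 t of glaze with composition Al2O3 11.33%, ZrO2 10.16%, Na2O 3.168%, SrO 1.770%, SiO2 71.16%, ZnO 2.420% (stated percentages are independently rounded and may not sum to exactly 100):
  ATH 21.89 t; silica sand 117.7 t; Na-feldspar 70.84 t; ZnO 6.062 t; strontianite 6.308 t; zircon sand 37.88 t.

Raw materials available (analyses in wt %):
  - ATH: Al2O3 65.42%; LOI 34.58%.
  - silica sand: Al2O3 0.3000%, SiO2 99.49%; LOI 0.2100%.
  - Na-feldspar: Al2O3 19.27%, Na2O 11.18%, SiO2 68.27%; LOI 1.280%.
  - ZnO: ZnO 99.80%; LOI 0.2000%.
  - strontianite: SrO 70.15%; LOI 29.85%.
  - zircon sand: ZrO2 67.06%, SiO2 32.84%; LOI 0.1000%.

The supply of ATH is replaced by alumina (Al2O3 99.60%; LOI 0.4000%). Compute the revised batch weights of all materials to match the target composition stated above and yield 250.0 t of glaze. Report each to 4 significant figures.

Revised batch per 250.0 t glaze:
  alumina: 14.38 t
  silica sand: 117.7 t
  Na-feldspar: 70.84 t
  ZnO: 6.062 t
  strontianite: 6.308 t
  zircon sand: 37.88 t
Total batch = 253.2 t; LOI loss = 3.144 t

Values along the way appear with 4-significant-digit rounding between the steps. All arithmetic maintains full precision throughout; a single rounding yields every reported number; derived quantities, which include totals, LOI, net glass mass, six oxide percentages, the yield, are recomputed at exact precision, as given in problem or answer, from the weighed amounts on 250.0 t of glass.
The oxide mass targets at 250.0 t glaze:
  Al2O3: 11.33% × 250.0 = 28.32 t
  ZrO2: 10.16% × 250.0 = 25.40 t
  Na2O: 3.168% × 250.0 = 7.920 t
  SrO: 1.770% × 250.0 = 4.425 t
  SiO2: 71.16% × 250.0 = 177.9 t
  ZnO: 2.420% × 250.0 = 6.050 t
Verifying the oxide balance with the batch weights as given, per the basis as stated (sum by sum, the targets are met within answer rounding):
  Al2O3: 14.38·0.9960 + 117.7·0.003000 + 70.84·0.1927 = 28.33 t (target 28.32 t)
  ZrO2: 37.88·0.6706 = 25.40 t (target 25.40 t)
  Na2O: 70.84·0.1118 = 7.920 t (target 7.920 t)
  SrO: 6.308·0.7015 = 4.425 t (target 4.425 t)
  SiO2: 117.7·0.9949 + 70.84·0.6827 + 37.88·0.3284 = 177.9 t (target 177.9 t)
  ZnO: 6.062·0.9980 = 6.050 t (target 6.050 t)
Glass-mass sanity pass: total charge less LOI = 250.0 t (per-oxide target masses sum to 250.0 t; stated basis 250.0 t — differing by rounding only).
Batch grand total — Σ batch = 253.2 t; ignition loss, Σ(batch × LOI) = 3.144 t; yield: glass divided by total = 98.76%.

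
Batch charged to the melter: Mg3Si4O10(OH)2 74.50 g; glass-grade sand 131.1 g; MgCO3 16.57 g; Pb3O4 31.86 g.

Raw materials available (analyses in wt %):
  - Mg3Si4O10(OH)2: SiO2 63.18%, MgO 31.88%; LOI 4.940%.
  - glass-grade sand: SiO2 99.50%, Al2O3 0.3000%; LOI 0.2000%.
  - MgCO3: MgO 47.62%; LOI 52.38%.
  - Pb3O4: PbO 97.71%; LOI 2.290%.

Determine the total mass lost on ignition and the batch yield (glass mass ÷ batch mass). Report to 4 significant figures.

LOI loss = 13.35 g; glass = 240.7 g; yield = 94.74%

Each numeric step holds full precision in every operation — working values are displayed, rounded to four significant digits, alongside each step; a single rounding produces each reported figure — the derived quantities (totals, ignition loss, the four compositions, net glass mass, yield) are rebuilt at exact precision from the weighed amounts at 240.7 g of glass exactly as printed in the problem or answer text.
LOI of each material in turn:
  Mg3Si4O10(OH)2: 74.50 × 0.04940 = 3.680 g
  glass-grade sand: 131.1 × 0.002000 = 0.2622 g
  MgCO3: 16.57 × 0.5238 = 8.679 g
  Pb3O4: 31.86 × 0.02290 = 0.7296 g
Total LOI = 13.35 g
Glass = batch − LOI = 254.0 − 13.35 = 240.7 g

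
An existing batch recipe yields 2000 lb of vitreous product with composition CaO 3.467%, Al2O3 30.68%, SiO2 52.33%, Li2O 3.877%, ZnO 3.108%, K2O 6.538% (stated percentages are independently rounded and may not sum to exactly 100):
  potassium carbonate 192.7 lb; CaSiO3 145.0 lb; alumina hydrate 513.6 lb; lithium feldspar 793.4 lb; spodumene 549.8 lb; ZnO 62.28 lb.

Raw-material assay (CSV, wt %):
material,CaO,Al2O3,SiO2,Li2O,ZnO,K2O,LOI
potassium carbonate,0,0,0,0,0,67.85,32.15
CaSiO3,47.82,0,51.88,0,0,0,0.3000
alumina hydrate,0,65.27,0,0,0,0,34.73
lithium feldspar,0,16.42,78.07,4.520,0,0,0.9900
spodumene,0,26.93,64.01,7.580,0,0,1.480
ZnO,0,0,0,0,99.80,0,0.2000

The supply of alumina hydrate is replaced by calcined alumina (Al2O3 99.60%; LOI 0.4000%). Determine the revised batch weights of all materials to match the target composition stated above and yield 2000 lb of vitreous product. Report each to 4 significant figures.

Revised batch per 2000 lb vitreous product:
  potassium carbonate: 192.7 lb
  CaSiO3: 145.0 lb
  calcined alumina: 336.6 lb
  lithium feldspar: 793.4 lb
  spodumene: 549.8 lb
  ZnO: 62.28 lb
Total batch = 2080 lb; LOI loss = 79.85 lb

Values along the way are printed rounded to four significant figures within the worked lines; full precision is carried all the way through; each reported figure undergoes a single rounding. All derived quantities, including yield, LOI, net glass mass, the totals, the six compositions, are computed from the batch weights per 2000 lb of glass at exact precision, as given in the problem or the answer.
Oxide mass targets, per 2000 lb vitreous product:
  CaO: 3.467% × 2000 = 69.34 lb
  Al2O3: 30.68% × 2000 = 613.6 lb
  SiO2: 52.33% × 2000 = 1047 lb
  Li2O: 3.877% × 2000 = 77.54 lb
  ZnO: 3.108% × 2000 = 62.16 lb
  K2O: 6.538% × 2000 = 130.8 lb
Per-oxide balance check working from each reported weight, versus the basis set out (oxide sums agree with the targets given rounding of the digits):
  CaO: 145.0·0.4782 = 69.34 lb (target 69.34 lb)
  Al2O3: 336.6·0.9960 + 793.4·0.1642 + 549.8·0.2693 = 613.6 lb (target 613.6 lb)
  SiO2: 145.0·0.5188 + 793.4·0.7807 + 549.8·0.6401 = 1047 lb (target 1047 lb)
  Li2O: 793.4·0.04520 + 549.8·0.07580 = 77.54 lb (target 77.54 lb)
  ZnO: 62.28·0.9980 = 62.16 lb (target 62.16 lb)
  K2O: 192.7·0.6785 = 130.7 lb (target 130.8 lb)
Glass-mass sanity pass: the batch minus its LOI: 2000 lb (the targets, summed, come to 2000 lb; the stated basis being 2000 lb — a pure rounding effect).
Adding the batch up: Σ batch = 2080 lb; the LOI term Σ batch·LOI equals 79.85 lb; glass ÷ batch gives a yield of 96.16%.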